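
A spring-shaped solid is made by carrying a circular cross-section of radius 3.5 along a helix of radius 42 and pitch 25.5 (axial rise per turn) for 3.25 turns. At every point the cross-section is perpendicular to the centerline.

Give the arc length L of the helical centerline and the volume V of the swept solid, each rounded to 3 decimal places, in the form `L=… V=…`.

L=861.650 V=33160.162

2πR = 2π·42 = 263.893783
per-turn = √(263.893783² + 25.5²) = √(69639.9287 + 650.25) = √70290.1787 = 265.122950
L = 3.25 × 265.122950 = 861.649588
V = π·3.5² × L = 38.484510 × 861.649588 = 33160.162181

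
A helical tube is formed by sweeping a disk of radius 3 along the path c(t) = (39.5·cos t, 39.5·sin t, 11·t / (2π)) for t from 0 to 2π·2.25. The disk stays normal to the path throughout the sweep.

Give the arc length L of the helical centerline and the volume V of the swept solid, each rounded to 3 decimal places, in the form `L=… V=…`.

2πR = 2π·39.5 = 248.185820
per-turn = √(248.185820² + 11²) = √(61596.2011 + 121) = √61717.2011 = 248.429469
L = 2.25 × 248.429469 = 558.966305
V = π·3² × L = 28.274334 × 558.966305 = 15804.399944

L=558.966 V=15804.400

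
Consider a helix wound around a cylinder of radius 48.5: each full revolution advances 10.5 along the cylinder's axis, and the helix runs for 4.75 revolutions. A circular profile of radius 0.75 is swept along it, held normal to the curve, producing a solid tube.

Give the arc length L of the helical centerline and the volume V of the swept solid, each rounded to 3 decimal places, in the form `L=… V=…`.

2πR = 2π·48.5 = 304.734487
per-turn = √(304.734487² + 10.5²) = √(92863.1078 + 110.25) = √92973.3578 = 304.915329
L = 4.75 × 304.915329 = 1448.347812
V = π·0.75² × L = 1.767146 × 1448.347812 = 2559.441852

L=1448.348 V=2559.442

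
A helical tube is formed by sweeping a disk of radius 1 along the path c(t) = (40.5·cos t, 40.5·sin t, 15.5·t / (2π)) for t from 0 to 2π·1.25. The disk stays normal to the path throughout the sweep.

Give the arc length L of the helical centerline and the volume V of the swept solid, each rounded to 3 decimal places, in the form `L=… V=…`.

L=318.676 V=1001.150

2πR = 2π·40.5 = 254.469005
per-turn = √(254.469005² + 15.5²) = √(64754.4745 + 240.25) = √64994.7245 = 254.940629
L = 1.25 × 254.940629 = 318.675787
V = π·1² × L = 3.141593 × 318.675787 = 1001.149510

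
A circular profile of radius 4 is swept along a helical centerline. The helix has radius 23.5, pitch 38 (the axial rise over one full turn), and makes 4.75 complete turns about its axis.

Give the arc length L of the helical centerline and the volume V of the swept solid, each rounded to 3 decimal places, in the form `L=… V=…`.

2πR = 2π·23.5 = 147.654855
per-turn = √(147.654855² + 38²) = √(21801.9561 + 1444) = √23245.9561 = 152.466246
L = 4.75 × 152.466246 = 724.214668
V = π·4² × L = 50.265482 × 724.214668 = 36402.999678

L=724.215 V=36403.000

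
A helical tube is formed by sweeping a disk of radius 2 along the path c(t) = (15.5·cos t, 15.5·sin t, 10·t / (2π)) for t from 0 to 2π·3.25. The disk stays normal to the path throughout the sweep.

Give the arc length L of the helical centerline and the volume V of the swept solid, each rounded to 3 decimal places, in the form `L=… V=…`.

L=318.180 V=3998.363

2πR = 2π·15.5 = 97.389372
per-turn = √(97.389372² + 10²) = √(9484.6898 + 100) = √9584.6898 = 97.901429
L = 3.25 × 97.901429 = 318.179645
V = π·2² × L = 12.566371 × 318.179645 = 3998.363338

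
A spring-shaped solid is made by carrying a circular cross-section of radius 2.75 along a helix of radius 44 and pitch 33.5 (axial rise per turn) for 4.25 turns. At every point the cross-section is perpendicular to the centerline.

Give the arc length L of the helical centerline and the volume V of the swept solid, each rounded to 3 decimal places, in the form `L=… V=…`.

L=1183.550 V=28119.138

2πR = 2π·44 = 276.460154
per-turn = √(276.460154² + 33.5²) = √(76430.2165 + 1122.25) = √77552.4665 = 278.482435
L = 4.25 × 278.482435 = 1183.550348
V = π·2.75² × L = 23.758294 × 1183.550348 = 28119.137651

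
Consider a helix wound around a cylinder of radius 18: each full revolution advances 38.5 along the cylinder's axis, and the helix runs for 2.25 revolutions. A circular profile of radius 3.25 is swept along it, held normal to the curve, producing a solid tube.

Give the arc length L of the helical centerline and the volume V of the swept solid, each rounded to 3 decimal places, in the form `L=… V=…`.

2πR = 2π·18 = 113.097336
per-turn = √(113.097336² + 38.5²) = √(12791.0073 + 1482.25) = √14273.2573 = 119.470738
L = 2.25 × 119.470738 = 268.809161
V = π·3.25² × L = 33.183072 × 268.809161 = 8919.913856

L=268.809 V=8919.914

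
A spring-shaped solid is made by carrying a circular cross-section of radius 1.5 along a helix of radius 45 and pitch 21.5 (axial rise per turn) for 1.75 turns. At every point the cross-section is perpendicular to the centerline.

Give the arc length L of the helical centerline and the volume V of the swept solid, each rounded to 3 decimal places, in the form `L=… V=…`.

L=496.229 V=3507.638

2πR = 2π·45 = 282.743339
per-turn = √(282.743339² + 21.5²) = √(79943.7956 + 462.25) = √80406.0456 = 283.559598
L = 1.75 × 283.559598 = 496.229297
V = π·1.5² × L = 7.068583 × 496.229297 = 3507.638204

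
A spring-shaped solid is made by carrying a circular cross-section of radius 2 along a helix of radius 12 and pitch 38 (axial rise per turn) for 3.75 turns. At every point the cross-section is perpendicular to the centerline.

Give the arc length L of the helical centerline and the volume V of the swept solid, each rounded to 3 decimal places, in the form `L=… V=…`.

2πR = 2π·12 = 75.398224
per-turn = √(75.398224² + 38²) = √(5684.8921 + 1444) = √7128.8921 = 84.432767
L = 3.75 × 84.432767 = 316.622876
V = π·2² × L = 12.566371 × 316.622876 = 3978.800406

L=316.623 V=3978.800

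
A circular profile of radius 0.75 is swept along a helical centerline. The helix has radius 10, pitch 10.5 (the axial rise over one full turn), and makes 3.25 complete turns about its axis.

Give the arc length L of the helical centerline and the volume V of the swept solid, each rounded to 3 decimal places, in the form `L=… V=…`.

2πR = 2π·10 = 62.831853
per-turn = √(62.831853² + 10.5²) = √(3947.8418 + 110.25) = √4058.0918 = 63.703153
L = 3.25 × 63.703153 = 207.035249
V = π·0.75² × L = 1.767146 × 207.035249 = 365.861484

L=207.035 V=365.861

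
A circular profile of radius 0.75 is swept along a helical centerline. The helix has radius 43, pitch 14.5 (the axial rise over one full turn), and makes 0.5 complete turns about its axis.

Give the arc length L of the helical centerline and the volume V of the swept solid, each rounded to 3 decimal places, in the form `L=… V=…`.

2πR = 2π·43 = 270.176968
per-turn = √(270.176968² + 14.5²) = √(72995.5942 + 210.25) = √73205.8442 = 270.565785
L = 0.5 × 270.565785 = 135.282893
V = π·0.75² × L = 1.767146 × 135.282893 = 239.064605

L=135.283 V=239.065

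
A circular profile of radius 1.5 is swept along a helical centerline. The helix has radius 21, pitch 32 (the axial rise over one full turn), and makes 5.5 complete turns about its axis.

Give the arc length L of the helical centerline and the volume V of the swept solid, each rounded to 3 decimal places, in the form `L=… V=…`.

2πR = 2π·21 = 131.946891
per-turn = √(131.946891² + 32²) = √(17409.9822 + 1024) = √18433.9822 = 135.771802
L = 5.5 × 135.771802 = 746.744910
V = π·1.5² × L = 7.068583 × 746.744910 = 5278.428727

L=746.745 V=5278.429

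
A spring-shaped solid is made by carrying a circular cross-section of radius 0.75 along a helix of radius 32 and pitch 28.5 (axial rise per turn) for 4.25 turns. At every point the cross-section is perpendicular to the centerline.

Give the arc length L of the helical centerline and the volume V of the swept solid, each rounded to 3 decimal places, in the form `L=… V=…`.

L=863.055 V=1525.144

2πR = 2π·32 = 201.061930
per-turn = √(201.061930² + 28.5²) = √(40425.8996 + 812.25) = √41238.1496 = 203.071784
L = 4.25 × 203.071784 = 863.055084
V = π·0.75² × L = 1.767146 × 863.055084 = 1525.144225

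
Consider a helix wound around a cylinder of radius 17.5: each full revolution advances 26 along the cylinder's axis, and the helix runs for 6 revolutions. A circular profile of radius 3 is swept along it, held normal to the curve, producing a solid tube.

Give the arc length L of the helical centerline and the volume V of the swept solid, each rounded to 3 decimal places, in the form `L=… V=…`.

2πR = 2π·17.5 = 109.955743
per-turn = √(109.955743² + 26²) = √(12090.2654 + 676) = √12766.2654 = 112.987899
L = 6 × 112.987899 = 677.927396
V = π·3² × L = 28.274334 × 677.927396 = 19167.945539

L=677.927 V=19167.946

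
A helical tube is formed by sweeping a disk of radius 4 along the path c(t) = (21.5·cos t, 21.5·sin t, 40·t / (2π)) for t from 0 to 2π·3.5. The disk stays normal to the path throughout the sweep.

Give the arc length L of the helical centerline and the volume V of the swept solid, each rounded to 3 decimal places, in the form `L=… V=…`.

2πR = 2π·21.5 = 135.088484
per-turn = √(135.088484² + 40²) = √(18248.8985 + 1600) = √19848.8985 = 140.886119
L = 3.5 × 140.886119 = 493.101417
V = π·4² × L = 50.265482 × 493.101417 = 24785.980608

L=493.101 V=24785.981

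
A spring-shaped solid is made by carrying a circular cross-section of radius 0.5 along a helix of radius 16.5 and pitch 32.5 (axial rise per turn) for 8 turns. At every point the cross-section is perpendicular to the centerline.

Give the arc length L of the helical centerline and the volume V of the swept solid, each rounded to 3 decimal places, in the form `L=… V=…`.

2πR = 2π·16.5 = 103.672558
per-turn = √(103.672558² + 32.5²) = √(10747.9992 + 1056.25) = √11804.2492 = 108.647362
L = 8 × 108.647362 = 869.178893
V = π·0.5² × L = 0.785398 × 869.178893 = 682.651506

L=869.179 V=682.652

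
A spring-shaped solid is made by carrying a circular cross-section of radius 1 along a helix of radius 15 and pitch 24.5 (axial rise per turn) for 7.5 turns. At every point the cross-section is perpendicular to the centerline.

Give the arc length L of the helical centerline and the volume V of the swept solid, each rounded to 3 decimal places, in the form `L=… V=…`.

L=730.351 V=2294.466

2πR = 2π·15 = 94.247780
per-turn = √(94.247780² + 24.5²) = √(8882.6440 + 600.25) = √9482.8940 = 97.380152
L = 7.5 × 97.380152 = 730.351138
V = π·1² × L = 3.141593 × 730.351138 = 2294.465771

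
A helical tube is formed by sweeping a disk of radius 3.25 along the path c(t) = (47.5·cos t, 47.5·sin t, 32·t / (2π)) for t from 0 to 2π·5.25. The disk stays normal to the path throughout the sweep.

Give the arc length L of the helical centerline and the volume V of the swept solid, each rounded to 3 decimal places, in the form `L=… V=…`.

2πR = 2π·47.5 = 298.451302
per-turn = √(298.451302² + 32²) = √(89073.1797 + 1024) = √90097.1797 = 300.161923
L = 5.25 × 300.161923 = 1575.850093
V = π·3.25² × L = 33.183072 × 1575.850093 = 52291.547738

L=1575.850 V=52291.548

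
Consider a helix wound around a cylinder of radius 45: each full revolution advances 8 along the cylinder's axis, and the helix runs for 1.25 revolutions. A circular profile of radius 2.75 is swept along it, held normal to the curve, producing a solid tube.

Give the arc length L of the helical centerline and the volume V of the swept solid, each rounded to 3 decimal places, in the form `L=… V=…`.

2πR = 2π·45 = 282.743339
per-turn = √(282.743339² + 8²) = √(79943.7956 + 64) = √80007.7956 = 282.856493
L = 1.25 × 282.856493 = 353.570616
V = π·2.75² × L = 23.758294 × 353.570616 = 8400.234808

L=353.571 V=8400.235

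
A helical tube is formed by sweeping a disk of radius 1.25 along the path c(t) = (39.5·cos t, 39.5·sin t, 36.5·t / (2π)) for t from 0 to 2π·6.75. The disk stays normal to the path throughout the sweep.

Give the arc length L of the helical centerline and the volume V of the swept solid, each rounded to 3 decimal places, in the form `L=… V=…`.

2πR = 2π·39.5 = 248.185820
per-turn = √(248.185820² + 36.5²) = √(61596.2011 + 1332.25) = √62928.4511 = 250.855439
L = 6.75 × 250.855439 = 1693.274210
V = π·1.25² × L = 4.908739 × 1693.274210 = 8311.840344

L=1693.274 V=8311.840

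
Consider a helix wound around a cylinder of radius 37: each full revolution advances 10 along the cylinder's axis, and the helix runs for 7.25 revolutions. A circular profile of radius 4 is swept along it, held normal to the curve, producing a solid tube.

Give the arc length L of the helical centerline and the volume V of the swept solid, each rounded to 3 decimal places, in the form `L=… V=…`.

L=1687.023 V=84799.026

2πR = 2π·37 = 232.477856
per-turn = √(232.477856² + 10²) = √(54045.9537 + 100) = √54145.9537 = 232.692831
L = 7.25 × 232.692831 = 1687.023026
V = π·4² × L = 50.265482 × 1687.023026 = 84799.026335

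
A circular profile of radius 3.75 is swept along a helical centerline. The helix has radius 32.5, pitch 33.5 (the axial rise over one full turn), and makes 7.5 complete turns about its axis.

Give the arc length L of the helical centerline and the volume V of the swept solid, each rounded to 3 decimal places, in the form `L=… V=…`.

2πR = 2π·32.5 = 204.203522
per-turn = √(204.203522² + 33.5²) = √(41699.0786 + 1122.25) = √42821.3286 = 206.933150
L = 7.5 × 206.933150 = 1551.998625
V = π·3.75² × L = 44.178647 × 1551.998625 = 68565.198940

L=1551.999 V=68565.199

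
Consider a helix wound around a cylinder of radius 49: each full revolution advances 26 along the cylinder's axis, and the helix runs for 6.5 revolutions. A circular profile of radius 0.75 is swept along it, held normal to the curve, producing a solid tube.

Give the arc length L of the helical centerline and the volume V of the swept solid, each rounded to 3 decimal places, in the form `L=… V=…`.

2πR = 2π·49 = 307.876080
per-turn = √(307.876080² + 26²) = √(94787.6807 + 676) = √95463.6807 = 308.971974
L = 6.5 × 308.971974 = 2008.317830
V = π·0.75² × L = 1.767146 × 2008.317830 = 3548.990555

L=2008.318 V=3548.991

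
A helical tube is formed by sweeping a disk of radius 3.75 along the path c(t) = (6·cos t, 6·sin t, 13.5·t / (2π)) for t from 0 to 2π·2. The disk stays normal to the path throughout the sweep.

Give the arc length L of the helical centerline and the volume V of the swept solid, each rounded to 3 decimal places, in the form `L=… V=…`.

L=80.087 V=3538.126

2πR = 2π·6 = 37.699112
per-turn = √(37.699112² + 13.5²) = √(1421.2230 + 182.25) = √1603.4730 = 40.043389
L = 2 × 40.043389 = 80.086779
V = π·3.75² × L = 44.178647 × 80.086779 = 3538.125504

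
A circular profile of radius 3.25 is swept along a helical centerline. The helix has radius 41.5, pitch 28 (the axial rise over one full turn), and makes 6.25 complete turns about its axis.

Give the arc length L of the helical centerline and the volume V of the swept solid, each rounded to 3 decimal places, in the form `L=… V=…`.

L=1639.070 V=54389.384

2πR = 2π·41.5 = 260.752190
per-turn = √(260.752190² + 28²) = √(67991.7047 + 784) = √68775.7047 = 262.251224
L = 6.25 × 262.251224 = 1639.070153
V = π·3.25² × L = 33.183072 × 1639.070153 = 54389.383553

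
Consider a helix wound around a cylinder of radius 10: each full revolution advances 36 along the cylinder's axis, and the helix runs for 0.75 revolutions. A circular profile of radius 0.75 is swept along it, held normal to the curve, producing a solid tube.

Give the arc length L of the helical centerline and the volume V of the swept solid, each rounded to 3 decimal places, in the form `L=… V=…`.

2πR = 2π·10 = 62.831853
per-turn = √(62.831853² + 36²) = √(3947.8418 + 1296) = √5243.8418 = 72.414375
L = 0.75 × 72.414375 = 54.310782
V = π·0.75² × L = 1.767146 × 54.310782 = 95.975073

L=54.311 V=95.975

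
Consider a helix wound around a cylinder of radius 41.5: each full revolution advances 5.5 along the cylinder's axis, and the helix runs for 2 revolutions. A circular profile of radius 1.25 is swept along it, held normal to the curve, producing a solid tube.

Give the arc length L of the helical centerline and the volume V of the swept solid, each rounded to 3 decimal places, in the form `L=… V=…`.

2πR = 2π·41.5 = 260.752190
per-turn = √(260.752190² + 5.5²) = √(67991.7047 + 30.25) = √68021.9547 = 260.810189
L = 2 × 260.810189 = 521.620378
V = π·1.25² × L = 4.908739 × 521.620378 = 2560.498044

L=521.620 V=2560.498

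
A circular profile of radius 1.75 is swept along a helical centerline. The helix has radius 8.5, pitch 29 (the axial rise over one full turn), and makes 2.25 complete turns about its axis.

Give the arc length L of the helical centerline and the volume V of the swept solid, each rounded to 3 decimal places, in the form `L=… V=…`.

2πR = 2π·8.5 = 53.407075
per-turn = √(53.407075² + 29²) = √(2852.3157 + 841) = √3693.3157 = 60.772656
L = 2.25 × 60.772656 = 136.738475
V = π·1.75² × L = 9.621128 × 136.738475 = 1315.578304

L=136.738 V=1315.578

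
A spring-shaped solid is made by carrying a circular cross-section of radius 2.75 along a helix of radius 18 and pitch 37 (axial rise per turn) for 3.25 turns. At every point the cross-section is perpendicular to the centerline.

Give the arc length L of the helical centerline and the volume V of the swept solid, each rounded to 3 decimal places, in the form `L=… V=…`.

2πR = 2π·18 = 113.097336
per-turn = √(113.097336² + 37²) = √(12791.0073 + 1369) = √14160.0073 = 118.995829
L = 3.25 × 118.995829 = 386.736444
V = π·2.75² × L = 23.758294 × 386.736444 = 9188.198309

L=386.736 V=9188.198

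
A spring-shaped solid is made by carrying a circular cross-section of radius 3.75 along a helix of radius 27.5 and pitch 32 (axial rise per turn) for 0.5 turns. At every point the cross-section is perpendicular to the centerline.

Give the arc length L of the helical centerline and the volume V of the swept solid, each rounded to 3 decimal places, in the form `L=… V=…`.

2πR = 2π·27.5 = 172.787596
per-turn = √(172.787596² + 32²) = √(29855.5533 + 1024) = √30879.5533 = 175.725790
L = 0.5 × 175.725790 = 87.862895
V = π·3.75² × L = 44.178647 × 87.862895 = 3881.663798

L=87.863 V=3881.664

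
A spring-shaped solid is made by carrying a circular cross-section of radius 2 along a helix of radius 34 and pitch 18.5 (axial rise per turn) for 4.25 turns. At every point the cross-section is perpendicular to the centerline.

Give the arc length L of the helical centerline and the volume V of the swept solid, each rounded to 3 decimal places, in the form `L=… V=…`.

L=911.318 V=11451.964

2πR = 2π·34 = 213.628300
per-turn = √(213.628300² + 18.5²) = √(45637.0508 + 342.25) = √45979.3008 = 214.427845
L = 4.25 × 214.427845 = 911.318342
V = π·2² × L = 12.566371 × 911.318342 = 11451.964029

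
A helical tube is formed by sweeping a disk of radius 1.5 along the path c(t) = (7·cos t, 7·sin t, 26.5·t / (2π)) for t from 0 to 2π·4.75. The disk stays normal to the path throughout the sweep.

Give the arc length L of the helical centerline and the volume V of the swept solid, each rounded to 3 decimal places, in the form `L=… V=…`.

2πR = 2π·7 = 43.982297
per-turn = √(43.982297² + 26.5²) = √(1934.4425 + 702.25) = √2636.6925 = 51.348734
L = 4.75 × 51.348734 = 243.906486
V = π·1.5² × L = 7.068583 × 243.906486 = 1724.073352

L=243.906 V=1724.073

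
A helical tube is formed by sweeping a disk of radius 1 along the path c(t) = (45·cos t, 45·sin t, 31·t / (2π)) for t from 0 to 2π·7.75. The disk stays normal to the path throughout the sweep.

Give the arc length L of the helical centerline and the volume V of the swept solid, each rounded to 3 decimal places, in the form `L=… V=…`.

L=2204.392 V=6925.302

2πR = 2π·45 = 282.743339
per-turn = √(282.743339² + 31²) = √(79943.7956 + 961) = √80904.7956 = 284.437683
L = 7.75 × 284.437683 = 2204.392045
V = π·1² × L = 3.141593 × 2204.392045 = 6925.301855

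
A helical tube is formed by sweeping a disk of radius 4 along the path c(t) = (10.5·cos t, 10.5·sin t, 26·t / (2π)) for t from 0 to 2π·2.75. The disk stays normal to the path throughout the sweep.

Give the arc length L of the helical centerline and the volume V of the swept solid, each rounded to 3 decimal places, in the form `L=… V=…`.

2πR = 2π·10.5 = 65.973446
per-turn = √(65.973446² + 26²) = √(4352.4955 + 676) = √5028.4955 = 70.911886
L = 2.75 × 70.911886 = 195.007686
V = π·4² × L = 50.265482 × 195.007686 = 9802.155411

L=195.008 V=9802.155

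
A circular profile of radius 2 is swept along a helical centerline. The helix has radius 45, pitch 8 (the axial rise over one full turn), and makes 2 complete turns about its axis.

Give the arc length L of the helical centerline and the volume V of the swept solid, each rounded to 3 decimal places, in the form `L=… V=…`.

2πR = 2π·45 = 282.743339
per-turn = √(282.743339² + 8²) = √(79943.7956 + 64) = √80007.7956 = 282.856493
L = 2 × 282.856493 = 565.712986
V = π·2² × L = 12.566371 × 565.712986 = 7108.959044

L=565.713 V=7108.959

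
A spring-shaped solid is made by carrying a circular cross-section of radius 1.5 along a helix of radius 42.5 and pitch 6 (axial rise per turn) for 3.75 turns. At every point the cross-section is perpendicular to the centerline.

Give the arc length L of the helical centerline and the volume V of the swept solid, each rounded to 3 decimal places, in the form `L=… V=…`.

L=1001.635 V=7080.143

2πR = 2π·42.5 = 267.035376
per-turn = √(267.035376² + 6²) = √(71307.8918 + 36) = √71343.8918 = 267.102774
L = 3.75 × 267.102774 = 1001.635402
V = π·1.5² × L = 7.068583 × 1001.635402 = 7080.143446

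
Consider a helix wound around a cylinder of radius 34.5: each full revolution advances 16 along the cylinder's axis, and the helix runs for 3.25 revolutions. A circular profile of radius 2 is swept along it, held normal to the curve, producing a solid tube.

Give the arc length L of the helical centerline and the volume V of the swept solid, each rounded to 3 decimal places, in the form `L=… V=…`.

L=706.419 V=8877.118

2πR = 2π·34.5 = 216.769893
per-turn = √(216.769893² + 16²) = √(46989.1866 + 256) = √47245.1866 = 217.359579
L = 3.25 × 217.359579 = 706.418632
V = π·2² × L = 12.566371 × 706.418632 = 8877.118333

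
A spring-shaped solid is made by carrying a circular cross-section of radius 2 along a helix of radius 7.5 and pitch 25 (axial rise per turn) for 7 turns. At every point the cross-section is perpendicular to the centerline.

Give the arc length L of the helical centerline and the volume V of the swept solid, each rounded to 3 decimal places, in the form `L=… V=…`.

2πR = 2π·7.5 = 47.123890
per-turn = √(47.123890² + 25²) = √(2220.6610 + 625) = √2845.6610 = 53.344737
L = 7 × 53.344737 = 373.413161
V = π·2² × L = 12.566371 × 373.413161 = 4692.448169

L=373.413 V=4692.448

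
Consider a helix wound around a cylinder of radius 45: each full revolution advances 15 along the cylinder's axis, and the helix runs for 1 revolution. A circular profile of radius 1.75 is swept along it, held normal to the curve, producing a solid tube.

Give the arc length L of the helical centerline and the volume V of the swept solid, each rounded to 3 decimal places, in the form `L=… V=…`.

2πR = 2π·45 = 282.743339
per-turn = √(282.743339² + 15²) = √(79943.7956 + 225) = √80168.7956 = 283.140947
L = 1 × 283.140947 = 283.140947
V = π·1.75² × L = 9.621128 × 283.140947 = 2724.135148

L=283.141 V=2724.135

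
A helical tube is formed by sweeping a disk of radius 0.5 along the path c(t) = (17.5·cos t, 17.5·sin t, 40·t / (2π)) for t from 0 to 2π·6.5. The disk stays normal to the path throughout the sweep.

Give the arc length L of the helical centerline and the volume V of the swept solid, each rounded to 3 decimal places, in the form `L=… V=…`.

L=760.535 V=597.323

2πR = 2π·17.5 = 109.955743
per-turn = √(109.955743² + 40²) = √(12090.2654 + 1600) = √13690.2654 = 117.005408
L = 6.5 × 117.005408 = 760.535149
V = π·0.5² × L = 0.785398 × 760.535149 = 597.322909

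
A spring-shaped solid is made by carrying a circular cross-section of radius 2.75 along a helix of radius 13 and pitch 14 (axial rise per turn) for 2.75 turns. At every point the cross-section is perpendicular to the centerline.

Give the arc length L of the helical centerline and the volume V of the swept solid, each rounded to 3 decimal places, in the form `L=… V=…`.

L=227.899 V=5414.501

2πR = 2π·13 = 81.681409
per-turn = √(81.681409² + 14²) = √(6671.8526 + 196) = √6867.8526 = 82.872508
L = 2.75 × 82.872508 = 227.899397
V = π·2.75² × L = 23.758294 × 227.899397 = 5414.500974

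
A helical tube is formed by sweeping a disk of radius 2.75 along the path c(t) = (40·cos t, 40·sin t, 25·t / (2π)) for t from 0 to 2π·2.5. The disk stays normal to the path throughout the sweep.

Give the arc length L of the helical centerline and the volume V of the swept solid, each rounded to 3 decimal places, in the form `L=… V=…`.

L=631.419 V=15001.447

2πR = 2π·40 = 251.327412
per-turn = √(251.327412² + 25²) = √(63165.4682 + 625) = √63790.4682 = 252.567750
L = 2.5 × 252.567750 = 631.419374
V = π·2.75² × L = 23.758294 × 631.419374 = 15001.447408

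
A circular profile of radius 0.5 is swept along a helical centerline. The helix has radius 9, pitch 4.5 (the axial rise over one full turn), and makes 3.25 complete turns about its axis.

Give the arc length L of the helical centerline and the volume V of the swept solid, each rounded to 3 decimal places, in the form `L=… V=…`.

2πR = 2π·9 = 56.548668
per-turn = √(56.548668² + 4.5²) = √(3197.7518 + 20.25) = √3218.0018 = 56.727435
L = 3.25 × 56.727435 = 184.364162
V = π·0.5² × L = 0.785398 × 184.364162 = 144.799274

L=184.364 V=144.799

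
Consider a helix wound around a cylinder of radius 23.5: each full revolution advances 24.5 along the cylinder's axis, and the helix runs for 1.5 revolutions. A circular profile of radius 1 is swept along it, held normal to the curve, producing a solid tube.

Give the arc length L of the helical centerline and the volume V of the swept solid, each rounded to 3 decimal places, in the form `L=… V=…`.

2πR = 2π·23.5 = 147.654855
per-turn = √(147.654855² + 24.5²) = √(21801.9561 + 600.25) = √22402.2061 = 149.673665
L = 1.5 × 149.673665 = 224.510498
V = π·1² × L = 3.141593 × 224.510498 = 705.320532

L=224.510 V=705.321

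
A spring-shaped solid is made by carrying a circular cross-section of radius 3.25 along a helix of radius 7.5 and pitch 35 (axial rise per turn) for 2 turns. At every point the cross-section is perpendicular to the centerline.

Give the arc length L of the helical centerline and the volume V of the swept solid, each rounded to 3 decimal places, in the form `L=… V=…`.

2πR = 2π·7.5 = 47.123890
per-turn = √(47.123890² + 35²) = √(2220.6610 + 1225) = √3445.6610 = 58.699753
L = 2 × 58.699753 = 117.399506
V = π·3.25² × L = 33.183072 × 117.399506 = 3895.676301

L=117.400 V=3895.676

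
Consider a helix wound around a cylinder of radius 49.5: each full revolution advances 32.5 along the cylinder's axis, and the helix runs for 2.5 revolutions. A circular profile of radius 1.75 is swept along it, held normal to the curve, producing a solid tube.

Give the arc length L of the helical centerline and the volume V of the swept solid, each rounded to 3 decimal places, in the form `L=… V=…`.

2πR = 2π·49.5 = 311.017673
per-turn = √(311.017673² + 32.5²) = √(96731.9927 + 1056.25) = √97788.2427 = 312.711117
L = 2.5 × 312.711117 = 781.777793
V = π·1.75² × L = 9.621128 × 781.777793 = 7521.583821

L=781.778 V=7521.584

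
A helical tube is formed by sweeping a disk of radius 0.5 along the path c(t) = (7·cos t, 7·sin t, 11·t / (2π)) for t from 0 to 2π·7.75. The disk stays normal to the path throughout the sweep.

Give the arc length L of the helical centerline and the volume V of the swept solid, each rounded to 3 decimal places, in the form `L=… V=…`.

2πR = 2π·7 = 43.982297
per-turn = √(43.982297² + 11²) = √(1934.4425 + 121) = √2055.4425 = 45.336988
L = 7.75 × 45.336988 = 351.361655
V = π·0.5² × L = 0.785398 × 351.361655 = 275.958799

L=351.362 V=275.959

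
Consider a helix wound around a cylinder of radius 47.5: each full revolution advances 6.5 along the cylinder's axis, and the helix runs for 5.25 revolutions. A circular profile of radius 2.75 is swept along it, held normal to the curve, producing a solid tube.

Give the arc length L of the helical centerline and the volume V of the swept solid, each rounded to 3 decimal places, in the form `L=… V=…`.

L=1567.241 V=37234.971

2πR = 2π·47.5 = 298.451302
per-turn = √(298.451302² + 6.5²) = √(89073.1797 + 42.25) = √89115.4297 = 298.522076
L = 5.25 × 298.522076 = 1567.240898
V = π·2.75² × L = 23.758294 × 1567.240898 = 37234.970712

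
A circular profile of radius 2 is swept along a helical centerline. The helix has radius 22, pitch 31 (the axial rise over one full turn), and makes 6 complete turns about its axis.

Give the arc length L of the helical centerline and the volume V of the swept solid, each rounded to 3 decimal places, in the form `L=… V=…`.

L=849.981 V=10681.178

2πR = 2π·22 = 138.230077
per-turn = √(138.230077² + 31²) = √(19107.5541 + 961) = √20068.5541 = 141.663524
L = 6 × 141.663524 = 849.981146
V = π·2² × L = 12.566371 × 849.981146 = 10681.178094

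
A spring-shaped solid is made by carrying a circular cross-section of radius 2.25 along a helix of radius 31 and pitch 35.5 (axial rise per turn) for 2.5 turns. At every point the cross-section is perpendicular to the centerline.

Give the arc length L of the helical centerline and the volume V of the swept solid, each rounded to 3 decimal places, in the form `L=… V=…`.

L=494.968 V=7872.134

2πR = 2π·31 = 194.778745
per-turn = √(194.778745² + 35.5²) = √(37938.7593 + 1260.25) = √39199.0093 = 197.987397
L = 2.5 × 197.987397 = 494.968492
V = π·2.25² × L = 15.904313 × 494.968492 = 7872.133730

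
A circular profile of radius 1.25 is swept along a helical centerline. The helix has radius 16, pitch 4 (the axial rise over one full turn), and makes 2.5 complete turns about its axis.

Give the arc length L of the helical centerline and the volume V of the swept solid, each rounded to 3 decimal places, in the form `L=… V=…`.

L=251.526 V=1234.677

2πR = 2π·16 = 100.530965
per-turn = √(100.530965² + 4²) = √(10106.4749 + 16) = √10122.4749 = 100.610511
L = 2.5 × 100.610511 = 251.526277
V = π·1.25² × L = 4.908739 × 251.526277 = 1234.676726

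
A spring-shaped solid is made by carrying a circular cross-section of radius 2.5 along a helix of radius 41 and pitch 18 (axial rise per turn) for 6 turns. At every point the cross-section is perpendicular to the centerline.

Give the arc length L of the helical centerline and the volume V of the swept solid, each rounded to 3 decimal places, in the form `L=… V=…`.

2πR = 2π·41 = 257.610598
per-turn = √(257.610598² + 18²) = √(66363.2200 + 324) = √66687.2200 = 258.238688
L = 6 × 258.238688 = 1549.432128
V = π·2.5² × L = 19.634954 × 1549.432128 = 30423.028694

L=1549.432 V=30423.029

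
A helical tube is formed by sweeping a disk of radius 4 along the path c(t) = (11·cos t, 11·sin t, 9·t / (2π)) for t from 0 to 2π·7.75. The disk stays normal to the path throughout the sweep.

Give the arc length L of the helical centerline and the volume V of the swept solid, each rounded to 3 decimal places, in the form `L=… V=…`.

L=540.164 V=27151.594

2πR = 2π·11 = 69.115038
per-turn = √(69.115038² + 9²) = √(4776.8885 + 81) = √4857.8885 = 69.698555
L = 7.75 × 69.698555 = 540.163799
V = π·4² × L = 50.265482 × 540.163799 = 27151.593967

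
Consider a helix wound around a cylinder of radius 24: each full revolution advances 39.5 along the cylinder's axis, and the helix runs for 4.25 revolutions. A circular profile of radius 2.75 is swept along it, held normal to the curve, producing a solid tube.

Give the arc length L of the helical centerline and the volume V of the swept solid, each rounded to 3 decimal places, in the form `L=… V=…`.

L=662.507 V=15740.035

2πR = 2π·24 = 150.796447
per-turn = √(150.796447² + 39.5²) = √(22739.5685 + 1560.25) = √24299.8185 = 155.883991
L = 4.25 × 155.883991 = 662.506960
V = π·2.75² × L = 23.758294 × 662.506960 = 15740.035432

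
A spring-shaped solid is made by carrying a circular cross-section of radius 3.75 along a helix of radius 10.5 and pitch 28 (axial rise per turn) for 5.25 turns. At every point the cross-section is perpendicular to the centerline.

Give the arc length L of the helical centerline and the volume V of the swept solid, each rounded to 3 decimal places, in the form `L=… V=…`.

L=376.264 V=16622.838

2πR = 2π·10.5 = 65.973446
per-turn = √(65.973446² + 28²) = √(4352.4955 + 784) = √5136.4955 = 71.669349
L = 5.25 × 71.669349 = 376.264081
V = π·3.75² × L = 44.178647 × 376.264081 = 16622.837879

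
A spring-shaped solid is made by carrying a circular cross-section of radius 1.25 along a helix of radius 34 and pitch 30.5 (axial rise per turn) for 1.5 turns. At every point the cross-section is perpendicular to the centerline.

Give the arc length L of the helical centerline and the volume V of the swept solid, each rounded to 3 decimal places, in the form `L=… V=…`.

2πR = 2π·34 = 213.628300
per-turn = √(213.628300² + 30.5²) = √(45637.0508 + 930.25) = √46567.3008 = 215.794580
L = 1.5 × 215.794580 = 323.691870
V = π·1.25² × L = 4.908739 × 323.691870 = 1588.918751

L=323.692 V=1588.919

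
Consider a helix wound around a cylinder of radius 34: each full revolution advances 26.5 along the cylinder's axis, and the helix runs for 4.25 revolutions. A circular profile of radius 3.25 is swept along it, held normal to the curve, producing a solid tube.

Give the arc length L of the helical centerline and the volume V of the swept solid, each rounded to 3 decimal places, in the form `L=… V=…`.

L=914.879 V=30358.497

2πR = 2π·34 = 213.628300
per-turn = √(213.628300² + 26.5²) = √(45637.0508 + 702.25) = √46339.3008 = 215.265652
L = 4.25 × 215.265652 = 914.879019
V = π·3.25² × L = 33.183072 × 914.879019 = 30358.496735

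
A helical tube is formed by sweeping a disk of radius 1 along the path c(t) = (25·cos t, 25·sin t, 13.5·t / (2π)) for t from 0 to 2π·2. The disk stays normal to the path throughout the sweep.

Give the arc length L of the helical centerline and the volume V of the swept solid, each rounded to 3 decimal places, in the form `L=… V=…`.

2πR = 2π·25 = 157.079633
per-turn = √(157.079633² + 13.5²) = √(24674.0110 + 182.25) = √24856.2610 = 157.658685
L = 2 × 157.658685 = 315.317370
V = π·1² × L = 3.141593 × 315.317370 = 990.598734

L=315.317 V=990.599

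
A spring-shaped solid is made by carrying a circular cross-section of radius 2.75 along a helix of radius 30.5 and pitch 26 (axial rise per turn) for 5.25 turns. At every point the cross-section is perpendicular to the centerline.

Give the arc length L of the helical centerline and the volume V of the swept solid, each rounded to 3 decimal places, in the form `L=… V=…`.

L=1015.313 V=24122.094

2πR = 2π·30.5 = 191.637152
per-turn = √(191.637152² + 26²) = √(36724.7980 + 676) = √37400.7980 = 193.392859
L = 5.25 × 193.392859 = 1015.312511
V = π·2.75² × L = 23.758294 × 1015.312511 = 24122.093579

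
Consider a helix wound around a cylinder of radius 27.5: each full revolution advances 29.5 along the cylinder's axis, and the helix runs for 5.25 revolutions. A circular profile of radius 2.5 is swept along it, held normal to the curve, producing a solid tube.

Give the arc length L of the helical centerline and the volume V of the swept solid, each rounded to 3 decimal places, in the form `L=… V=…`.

2πR = 2π·27.5 = 172.787596
per-turn = √(172.787596² + 29.5²) = √(29855.5533 + 870.25) = √30725.8033 = 175.287773
L = 5.25 × 175.287773 = 920.260808
V = π·2.5² × L = 19.634954 × 920.260808 = 18069.278701

L=920.261 V=18069.279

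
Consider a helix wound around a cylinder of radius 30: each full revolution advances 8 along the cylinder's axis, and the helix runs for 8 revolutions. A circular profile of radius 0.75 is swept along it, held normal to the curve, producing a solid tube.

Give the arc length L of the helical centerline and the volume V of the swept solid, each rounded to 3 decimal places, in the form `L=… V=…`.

2πR = 2π·30 = 188.495559
per-turn = √(188.495559² + 8²) = √(35530.5758 + 64) = √35594.5758 = 188.665248
L = 8 × 188.665248 = 1509.321985
V = π·0.75² × L = 1.767146 × 1509.321985 = 2667.192109

L=1509.322 V=2667.192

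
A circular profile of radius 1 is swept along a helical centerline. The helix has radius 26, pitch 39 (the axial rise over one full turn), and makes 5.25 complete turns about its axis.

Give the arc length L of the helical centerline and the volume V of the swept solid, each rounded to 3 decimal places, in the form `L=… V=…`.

2πR = 2π·26 = 163.362818
per-turn = √(163.362818² + 39²) = √(26687.4103 + 1521) = √28208.4103 = 167.953596
L = 5.25 × 167.953596 = 881.756377
V = π·1² × L = 3.141593 × 881.756377 = 2770.119357

L=881.756 V=2770.119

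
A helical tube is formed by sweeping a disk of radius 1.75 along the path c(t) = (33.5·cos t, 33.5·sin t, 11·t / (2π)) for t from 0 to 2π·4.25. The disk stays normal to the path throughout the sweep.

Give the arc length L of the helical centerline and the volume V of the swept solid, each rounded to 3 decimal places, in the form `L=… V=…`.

L=895.789 V=8618.503

2πR = 2π·33.5 = 210.486708
per-turn = √(210.486708² + 11²) = √(44304.6542 + 121) = √44425.6542 = 210.773941
L = 4.25 × 210.773941 = 895.789249
V = π·1.75² × L = 9.621128 × 895.789249 = 8618.502577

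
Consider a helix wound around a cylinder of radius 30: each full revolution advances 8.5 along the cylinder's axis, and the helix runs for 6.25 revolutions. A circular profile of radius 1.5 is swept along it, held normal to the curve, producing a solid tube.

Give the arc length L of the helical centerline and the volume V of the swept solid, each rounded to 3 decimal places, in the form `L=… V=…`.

L=1179.294 V=8335.941

2πR = 2π·30 = 188.495559
per-turn = √(188.495559² + 8.5²) = √(35530.5758 + 72.25) = √35602.8258 = 188.687111
L = 6.25 × 188.687111 = 1179.294444
V = π·1.5² × L = 7.068583 × 1179.294444 = 8335.941210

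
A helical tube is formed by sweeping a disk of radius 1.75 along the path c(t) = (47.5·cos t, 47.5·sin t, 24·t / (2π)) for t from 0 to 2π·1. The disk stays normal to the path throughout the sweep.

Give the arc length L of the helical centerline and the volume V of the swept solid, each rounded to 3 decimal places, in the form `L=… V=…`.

2πR = 2π·47.5 = 298.451302
per-turn = √(298.451302² + 24²) = √(89073.1797 + 576) = √89649.1797 = 299.414729
L = 1 × 299.414729 = 299.414729
V = π·1.75² × L = 9.621128 × 299.414729 = 2880.707280

L=299.415 V=2880.707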